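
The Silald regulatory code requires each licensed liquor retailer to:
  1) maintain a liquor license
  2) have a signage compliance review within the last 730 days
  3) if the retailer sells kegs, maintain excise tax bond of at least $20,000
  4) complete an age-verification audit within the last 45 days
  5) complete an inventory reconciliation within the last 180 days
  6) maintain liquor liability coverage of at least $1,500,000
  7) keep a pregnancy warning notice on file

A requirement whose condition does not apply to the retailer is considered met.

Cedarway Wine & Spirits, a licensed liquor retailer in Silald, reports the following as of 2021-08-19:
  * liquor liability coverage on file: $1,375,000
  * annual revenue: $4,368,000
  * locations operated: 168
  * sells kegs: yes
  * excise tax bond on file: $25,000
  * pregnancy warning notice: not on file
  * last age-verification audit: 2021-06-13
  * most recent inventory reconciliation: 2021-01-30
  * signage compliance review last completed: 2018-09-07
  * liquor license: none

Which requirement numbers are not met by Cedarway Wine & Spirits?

1. liquor license absent → not met
2. signage compliance review 1077 days ago vs limit 730 → not met
3. condition 'sells kegs' holds; excise tax bond $25,000 ≥ $20,000 → met
4. age-verification audit 67 days ago vs limit 45 → not met
5. inventory reconciliation 201 days ago vs limit 180 → not met
6. liquor liability coverage $1,375,000 < $1,500,000 → not met
7. pregnancy warning notice absent → not met
Not met: 1, 2, 4, 5, 6, 7

1, 2, 4, 5, 6, 7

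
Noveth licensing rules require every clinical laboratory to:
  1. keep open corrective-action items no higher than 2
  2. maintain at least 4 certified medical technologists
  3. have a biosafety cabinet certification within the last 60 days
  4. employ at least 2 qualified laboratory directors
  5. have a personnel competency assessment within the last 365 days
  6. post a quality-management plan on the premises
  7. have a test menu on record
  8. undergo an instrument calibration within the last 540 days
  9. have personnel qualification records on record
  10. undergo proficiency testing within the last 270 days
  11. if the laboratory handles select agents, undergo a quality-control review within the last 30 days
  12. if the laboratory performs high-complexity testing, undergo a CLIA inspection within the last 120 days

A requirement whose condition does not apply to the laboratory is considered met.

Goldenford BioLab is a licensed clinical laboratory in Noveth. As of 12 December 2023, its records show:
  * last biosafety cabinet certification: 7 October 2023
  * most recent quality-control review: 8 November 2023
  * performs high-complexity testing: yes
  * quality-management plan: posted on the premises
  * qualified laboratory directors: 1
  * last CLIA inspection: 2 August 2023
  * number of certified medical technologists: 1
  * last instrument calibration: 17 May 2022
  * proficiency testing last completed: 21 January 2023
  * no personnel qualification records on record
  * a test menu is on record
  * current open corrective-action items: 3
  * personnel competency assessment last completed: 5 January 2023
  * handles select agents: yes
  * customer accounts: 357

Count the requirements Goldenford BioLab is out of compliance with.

1. open corrective-action items 3 > 2 → not met
2. certified medical technologists 1 < 4 → not met
3. biosafety cabinet certification 66 days ago vs limit 60 → not met
4. qualified laboratory directors 1 < 2 → not met
5. personnel competency assessment 341 days ago vs limit 365 → met
6. quality-management plan present → met
7. test menu present → met
8. instrument calibration 574 days ago vs limit 540 → not met
9. personnel qualification records absent → not met
10. proficiency testing 325 days ago vs limit 270 → not met
11. condition 'handles select agents' holds; quality-control review 34 days ago vs limit 30 → not met
12. condition 'performs high-complexity testing' holds; CLIA inspection 132 days ago vs limit 120 → not met
Not met: 9 of 12

9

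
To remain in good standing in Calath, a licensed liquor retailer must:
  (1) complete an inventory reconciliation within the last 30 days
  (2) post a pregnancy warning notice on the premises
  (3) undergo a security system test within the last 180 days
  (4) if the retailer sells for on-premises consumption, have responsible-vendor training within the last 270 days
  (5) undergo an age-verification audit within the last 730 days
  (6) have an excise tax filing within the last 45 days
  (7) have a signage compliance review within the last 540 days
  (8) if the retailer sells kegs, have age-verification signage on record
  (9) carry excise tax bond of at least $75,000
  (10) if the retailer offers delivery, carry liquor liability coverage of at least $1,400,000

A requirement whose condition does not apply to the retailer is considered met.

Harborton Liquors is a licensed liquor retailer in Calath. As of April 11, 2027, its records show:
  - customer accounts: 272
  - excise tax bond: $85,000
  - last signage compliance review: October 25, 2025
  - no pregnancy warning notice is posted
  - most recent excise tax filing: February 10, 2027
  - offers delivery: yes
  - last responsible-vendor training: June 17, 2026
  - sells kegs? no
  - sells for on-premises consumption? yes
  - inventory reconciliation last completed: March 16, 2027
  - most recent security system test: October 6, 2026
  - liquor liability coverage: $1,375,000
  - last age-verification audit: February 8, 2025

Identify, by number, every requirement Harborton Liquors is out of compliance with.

2, 3, 4, 5, 6, 10

1. inventory reconciliation 26 days ago vs limit 30 → met
2. pregnancy warning notice absent → not met
3. security system test 187 days ago vs limit 180 → not met
4. condition 'sells for on-premises consumption' holds; responsible-vendor training 298 days ago vs limit 270 → not met
5. age-verification audit 792 days ago vs limit 730 → not met
6. excise tax filing 60 days ago vs limit 45 → not met
7. signage compliance review 533 days ago vs limit 540 → met
8. condition 'sells kegs' does not hold → requirement n/a → met
9. excise tax bond $85,000 ≥ $75,000 → met
10. condition 'offers delivery' holds; liquor liability coverage $1,375,000 < $1,400,000 → not met
Not met: 2, 3, 4, 5, 6, 10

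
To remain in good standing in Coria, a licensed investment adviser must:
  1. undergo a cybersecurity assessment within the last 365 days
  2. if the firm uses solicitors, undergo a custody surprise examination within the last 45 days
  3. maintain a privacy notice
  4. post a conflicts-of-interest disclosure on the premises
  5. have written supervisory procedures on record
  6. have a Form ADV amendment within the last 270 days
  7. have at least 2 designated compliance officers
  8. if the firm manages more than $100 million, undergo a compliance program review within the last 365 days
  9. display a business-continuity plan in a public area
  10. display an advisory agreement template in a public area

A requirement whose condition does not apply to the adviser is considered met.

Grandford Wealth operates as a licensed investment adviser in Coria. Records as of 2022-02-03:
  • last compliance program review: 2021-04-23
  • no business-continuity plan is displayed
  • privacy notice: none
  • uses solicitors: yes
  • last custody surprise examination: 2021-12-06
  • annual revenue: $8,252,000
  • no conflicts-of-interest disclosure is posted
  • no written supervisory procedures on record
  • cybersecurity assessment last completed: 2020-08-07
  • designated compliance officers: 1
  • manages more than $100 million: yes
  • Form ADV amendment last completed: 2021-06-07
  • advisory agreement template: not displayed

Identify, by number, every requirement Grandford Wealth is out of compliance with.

1, 2, 3, 4, 5, 7, 9, 10

1. cybersecurity assessment 545 days ago vs limit 365 → not met
2. condition 'uses solicitors' holds; custody surprise examination 59 days ago vs limit 45 → not met
3. privacy notice absent → not met
4. conflicts-of-interest disclosure absent → not met
5. written supervisory procedures absent → not met
6. Form ADV amendment 241 days ago vs limit 270 → met
7. designated compliance officers 1 < 2 → not met
8. condition 'manages more than $100 million' holds; compliance program review 286 days ago vs limit 365 → met
9. business-continuity plan absent → not met
10. advisory agreement template absent → not met
Not met: 1, 2, 3, 4, 5, 7, 9, 10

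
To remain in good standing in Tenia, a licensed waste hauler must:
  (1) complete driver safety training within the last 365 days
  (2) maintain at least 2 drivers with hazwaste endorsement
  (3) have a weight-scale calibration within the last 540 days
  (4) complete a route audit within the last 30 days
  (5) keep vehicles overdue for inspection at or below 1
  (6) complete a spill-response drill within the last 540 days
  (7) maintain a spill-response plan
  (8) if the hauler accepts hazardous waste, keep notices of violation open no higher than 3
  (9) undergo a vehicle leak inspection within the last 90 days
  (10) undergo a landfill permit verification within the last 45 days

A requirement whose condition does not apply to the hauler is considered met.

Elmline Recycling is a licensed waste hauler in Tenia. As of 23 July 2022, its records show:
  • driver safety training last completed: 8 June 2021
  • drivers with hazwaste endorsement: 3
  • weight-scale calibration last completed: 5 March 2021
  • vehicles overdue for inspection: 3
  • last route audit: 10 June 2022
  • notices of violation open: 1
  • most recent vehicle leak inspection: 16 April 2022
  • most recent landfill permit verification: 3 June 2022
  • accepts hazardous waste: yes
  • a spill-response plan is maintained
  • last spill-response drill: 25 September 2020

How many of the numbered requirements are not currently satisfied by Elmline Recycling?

6

1. driver safety training 410 days ago vs limit 365 → not met
2. drivers with hazwaste endorsement 3 ≥ 2 → met
3. weight-scale calibration 505 days ago vs limit 540 → met
4. route audit 43 days ago vs limit 30 → not met
5. vehicles overdue for inspection 3 > 1 → not met
6. spill-response drill 666 days ago vs limit 540 → not met
7. spill-response plan present → met
8. condition 'accepts hazardous waste' holds; notices of violation open 1 ≤ 3 → met
9. vehicle leak inspection 98 days ago vs limit 90 → not met
10. landfill permit verification 50 days ago vs limit 45 → not met
Not met: 6 of 10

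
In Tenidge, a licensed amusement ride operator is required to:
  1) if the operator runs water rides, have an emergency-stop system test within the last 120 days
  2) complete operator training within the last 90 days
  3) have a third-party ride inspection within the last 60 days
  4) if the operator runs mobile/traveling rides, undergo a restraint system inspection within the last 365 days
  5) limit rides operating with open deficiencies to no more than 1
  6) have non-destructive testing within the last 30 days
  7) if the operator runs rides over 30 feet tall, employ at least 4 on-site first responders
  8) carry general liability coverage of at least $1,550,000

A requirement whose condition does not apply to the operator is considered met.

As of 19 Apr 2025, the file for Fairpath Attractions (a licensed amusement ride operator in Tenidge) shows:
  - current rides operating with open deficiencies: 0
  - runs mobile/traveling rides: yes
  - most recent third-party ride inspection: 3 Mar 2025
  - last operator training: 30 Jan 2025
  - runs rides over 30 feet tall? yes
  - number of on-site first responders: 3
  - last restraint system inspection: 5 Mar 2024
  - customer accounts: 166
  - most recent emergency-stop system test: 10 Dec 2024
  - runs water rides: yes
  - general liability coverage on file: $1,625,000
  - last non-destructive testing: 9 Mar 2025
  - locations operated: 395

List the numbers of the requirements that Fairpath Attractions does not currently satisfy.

1. condition 'runs water rides' holds; emergency-stop system test 130 days ago vs limit 120 → not met
2. operator training 79 days ago vs limit 90 → met
3. third-party ride inspection 47 days ago vs limit 60 → met
4. condition 'runs mobile/traveling rides' holds; restraint system inspection 410 days ago vs limit 365 → not met
5. rides operating with open deficiencies 0 ≤ 1 → met
6. non-destructive testing 41 days ago vs limit 30 → not met
7. condition 'runs rides over 30 feet tall' holds; on-site first responders 3 < 4 → not met
8. general liability coverage $1,625,000 ≥ $1,550,000 → met
Not met: 1, 4, 6, 7

1, 4, 6, 7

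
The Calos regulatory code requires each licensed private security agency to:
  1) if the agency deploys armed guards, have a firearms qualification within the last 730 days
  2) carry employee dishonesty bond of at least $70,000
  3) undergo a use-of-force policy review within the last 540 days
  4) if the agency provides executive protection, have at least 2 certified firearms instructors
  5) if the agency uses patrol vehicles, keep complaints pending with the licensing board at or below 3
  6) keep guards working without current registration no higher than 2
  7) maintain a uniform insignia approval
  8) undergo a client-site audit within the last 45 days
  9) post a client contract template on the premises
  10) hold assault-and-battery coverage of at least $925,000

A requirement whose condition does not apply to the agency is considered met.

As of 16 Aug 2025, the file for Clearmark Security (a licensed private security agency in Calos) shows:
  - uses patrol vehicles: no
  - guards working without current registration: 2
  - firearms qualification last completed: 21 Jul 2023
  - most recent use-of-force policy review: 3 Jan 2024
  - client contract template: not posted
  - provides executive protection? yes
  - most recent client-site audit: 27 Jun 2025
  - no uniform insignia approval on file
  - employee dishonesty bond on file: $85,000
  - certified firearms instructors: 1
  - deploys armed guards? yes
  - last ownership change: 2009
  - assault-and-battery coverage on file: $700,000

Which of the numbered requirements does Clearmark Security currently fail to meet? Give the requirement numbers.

1. condition 'deploys armed guards' holds; firearms qualification 757 days ago vs limit 730 → not met
2. employee dishonesty bond $85,000 ≥ $70,000 → met
3. use-of-force policy review 591 days ago vs limit 540 → not met
4. condition 'provides executive protection' holds; certified firearms instructors 1 < 2 → not met
5. condition 'uses patrol vehicles' does not hold → requirement n/a → met
6. guards working without current registration 2 ≤ 2 → met
7. uniform insignia approval absent → not met
8. client-site audit 50 days ago vs limit 45 → not met
9. client contract template absent → not met
10. assault-and-battery coverage $700,000 < $925,000 → not met
Not met: 1, 3, 4, 7, 8, 9, 10

1, 3, 4, 7, 8, 9, 10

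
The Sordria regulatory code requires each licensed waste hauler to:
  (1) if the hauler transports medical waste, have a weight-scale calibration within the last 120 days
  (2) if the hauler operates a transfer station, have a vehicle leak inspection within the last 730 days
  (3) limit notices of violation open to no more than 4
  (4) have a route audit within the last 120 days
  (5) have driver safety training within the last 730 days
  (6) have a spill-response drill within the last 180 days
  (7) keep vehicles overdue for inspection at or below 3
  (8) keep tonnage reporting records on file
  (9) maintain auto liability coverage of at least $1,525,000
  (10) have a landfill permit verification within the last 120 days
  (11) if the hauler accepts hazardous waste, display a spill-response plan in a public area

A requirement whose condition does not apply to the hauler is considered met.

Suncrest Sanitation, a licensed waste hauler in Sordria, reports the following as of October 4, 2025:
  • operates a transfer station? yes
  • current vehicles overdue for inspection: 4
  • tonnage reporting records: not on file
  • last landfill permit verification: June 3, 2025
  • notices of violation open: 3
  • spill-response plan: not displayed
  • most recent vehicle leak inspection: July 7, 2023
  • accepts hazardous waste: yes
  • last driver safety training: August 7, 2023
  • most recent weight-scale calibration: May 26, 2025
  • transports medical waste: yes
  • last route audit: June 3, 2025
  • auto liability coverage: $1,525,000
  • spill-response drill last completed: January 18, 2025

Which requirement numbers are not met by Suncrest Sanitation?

1, 2, 4, 5, 6, 7, 8, 10, 11

1. condition 'transports medical waste' holds; weight-scale calibration 131 days ago vs limit 120 → not met
2. condition 'operates a transfer station' holds; vehicle leak inspection 820 days ago vs limit 730 → not met
3. notices of violation open 3 ≤ 4 → met
4. route audit 123 days ago vs limit 120 → not met
5. driver safety training 789 days ago vs limit 730 → not met
6. spill-response drill 259 days ago vs limit 180 → not met
7. vehicles overdue for inspection 4 > 3 → not met
8. tonnage reporting records absent → not met
9. auto liability coverage $1,525,000 ≥ $1,525,000 → met
10. landfill permit verification 123 days ago vs limit 120 → not met
11. condition 'accepts hazardous waste' holds; spill-response plan absent → not met
Not met: 1, 2, 4, 5, 6, 7, 8, 10, 11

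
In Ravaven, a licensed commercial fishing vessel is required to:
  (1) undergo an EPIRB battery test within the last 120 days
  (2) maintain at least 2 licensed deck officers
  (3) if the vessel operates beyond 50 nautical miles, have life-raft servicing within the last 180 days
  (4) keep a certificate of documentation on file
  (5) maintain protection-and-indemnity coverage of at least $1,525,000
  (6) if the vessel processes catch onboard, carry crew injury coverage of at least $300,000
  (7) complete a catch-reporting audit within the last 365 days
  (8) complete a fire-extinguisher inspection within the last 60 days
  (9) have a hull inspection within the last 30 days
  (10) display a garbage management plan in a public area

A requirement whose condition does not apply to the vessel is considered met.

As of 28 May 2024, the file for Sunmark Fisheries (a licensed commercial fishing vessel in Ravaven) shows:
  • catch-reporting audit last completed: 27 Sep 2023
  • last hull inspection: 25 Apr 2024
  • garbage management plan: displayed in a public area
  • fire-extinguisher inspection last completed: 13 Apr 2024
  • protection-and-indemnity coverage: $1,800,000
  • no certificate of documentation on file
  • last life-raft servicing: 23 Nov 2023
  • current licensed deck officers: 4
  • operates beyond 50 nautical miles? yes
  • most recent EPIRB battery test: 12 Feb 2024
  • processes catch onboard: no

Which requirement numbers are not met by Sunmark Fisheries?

3, 4, 9

1. EPIRB battery test 106 days ago vs limit 120 → met
2. licensed deck officers 4 ≥ 2 → met
3. condition 'operates beyond 50 nautical miles' holds; life-raft servicing 187 days ago vs limit 180 → not met
4. certificate of documentation absent → not met
5. protection-and-indemnity coverage $1,800,000 ≥ $1,525,000 → met
6. condition 'processes catch onboard' does not hold → requirement n/a → met
7. catch-reporting audit 244 days ago vs limit 365 → met
8. fire-extinguisher inspection 45 days ago vs limit 60 → met
9. hull inspection 33 days ago vs limit 30 → not met
10. garbage management plan present → met
Not met: 3, 4, 9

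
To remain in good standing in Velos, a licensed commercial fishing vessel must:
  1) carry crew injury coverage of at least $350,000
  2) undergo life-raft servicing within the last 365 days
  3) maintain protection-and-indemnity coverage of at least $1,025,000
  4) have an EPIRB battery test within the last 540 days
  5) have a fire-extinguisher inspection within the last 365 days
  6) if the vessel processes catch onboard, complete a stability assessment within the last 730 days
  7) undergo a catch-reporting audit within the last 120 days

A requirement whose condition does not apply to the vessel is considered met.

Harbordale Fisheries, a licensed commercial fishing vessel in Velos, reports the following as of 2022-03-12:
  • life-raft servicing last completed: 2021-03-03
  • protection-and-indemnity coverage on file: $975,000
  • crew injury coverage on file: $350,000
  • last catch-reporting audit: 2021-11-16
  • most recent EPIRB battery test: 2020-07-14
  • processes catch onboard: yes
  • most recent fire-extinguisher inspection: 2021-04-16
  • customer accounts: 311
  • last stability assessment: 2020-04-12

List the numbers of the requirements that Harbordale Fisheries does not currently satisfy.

1. crew injury coverage $350,000 ≥ $350,000 → met
2. life-raft servicing 374 days ago vs limit 365 → not met
3. protection-and-indemnity coverage $975,000 < $1,025,000 → not met
4. EPIRB battery test 606 days ago vs limit 540 → not met
5. fire-extinguisher inspection 330 days ago vs limit 365 → met
6. condition 'processes catch onboard' holds; stability assessment 699 days ago vs limit 730 → met
7. catch-reporting audit 116 days ago vs limit 120 → met
Not met: 2, 3, 4

2, 3, 4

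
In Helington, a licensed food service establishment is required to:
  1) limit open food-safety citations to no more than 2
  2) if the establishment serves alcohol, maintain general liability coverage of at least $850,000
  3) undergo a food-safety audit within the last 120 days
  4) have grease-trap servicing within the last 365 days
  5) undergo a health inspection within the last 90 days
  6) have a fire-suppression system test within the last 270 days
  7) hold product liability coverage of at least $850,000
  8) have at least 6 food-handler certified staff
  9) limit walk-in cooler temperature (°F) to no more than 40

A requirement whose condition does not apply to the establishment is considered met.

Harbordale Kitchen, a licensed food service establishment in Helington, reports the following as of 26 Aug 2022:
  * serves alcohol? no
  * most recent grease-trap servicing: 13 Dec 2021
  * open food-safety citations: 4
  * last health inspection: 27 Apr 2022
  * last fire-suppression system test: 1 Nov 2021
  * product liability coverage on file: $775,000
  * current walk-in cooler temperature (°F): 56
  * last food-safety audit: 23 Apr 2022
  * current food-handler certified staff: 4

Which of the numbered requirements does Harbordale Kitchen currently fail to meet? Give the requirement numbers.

1. open food-safety citations 4 > 2 → not met
2. condition 'serves alcohol' does not hold → requirement n/a → met
3. food-safety audit 125 days ago vs limit 120 → not met
4. grease-trap servicing 256 days ago vs limit 365 → met
5. health inspection 121 days ago vs limit 90 → not met
6. fire-suppression system test 298 days ago vs limit 270 → not met
7. product liability coverage $775,000 < $850,000 → not met
8. food-handler certified staff 4 < 6 → not met
9. walk-in cooler temperature (°F) 56 > 40 → not met
Not met: 1, 3, 5, 6, 7, 8, 9

1, 3, 5, 6, 7, 8, 9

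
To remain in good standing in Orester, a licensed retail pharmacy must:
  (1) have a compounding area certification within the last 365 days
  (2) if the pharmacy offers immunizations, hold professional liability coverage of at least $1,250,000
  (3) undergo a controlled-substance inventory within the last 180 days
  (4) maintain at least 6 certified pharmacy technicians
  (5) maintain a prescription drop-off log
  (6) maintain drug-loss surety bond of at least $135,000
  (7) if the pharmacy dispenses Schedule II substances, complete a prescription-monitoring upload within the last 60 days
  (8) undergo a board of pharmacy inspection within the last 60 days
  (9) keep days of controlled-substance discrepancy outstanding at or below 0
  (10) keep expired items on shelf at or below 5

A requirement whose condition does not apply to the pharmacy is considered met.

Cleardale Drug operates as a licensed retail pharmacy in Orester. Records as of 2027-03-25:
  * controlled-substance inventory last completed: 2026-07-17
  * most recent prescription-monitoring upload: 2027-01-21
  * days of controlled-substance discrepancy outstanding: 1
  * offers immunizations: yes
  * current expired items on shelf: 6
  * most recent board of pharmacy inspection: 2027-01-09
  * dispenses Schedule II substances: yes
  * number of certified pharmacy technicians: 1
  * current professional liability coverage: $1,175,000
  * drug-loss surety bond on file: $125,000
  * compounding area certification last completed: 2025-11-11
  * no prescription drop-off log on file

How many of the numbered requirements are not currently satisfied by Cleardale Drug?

10

1. compounding area certification 499 days ago vs limit 365 → not met
2. condition 'offers immunizations' holds; professional liability coverage $1,175,000 < $1,250,000 → not met
3. controlled-substance inventory 251 days ago vs limit 180 → not met
4. certified pharmacy technicians 1 < 6 → not met
5. prescription drop-off log absent → not met
6. drug-loss surety bond $125,000 < $135,000 → not met
7. condition 'dispenses Schedule II substances' holds; prescription-monitoring upload 63 days ago vs limit 60 → not met
8. board of pharmacy inspection 75 days ago vs limit 60 → not met
9. days of controlled-substance discrepancy outstanding 1 > 0 → not met
10. expired items on shelf 6 > 5 → not met
Not met: 10 of 10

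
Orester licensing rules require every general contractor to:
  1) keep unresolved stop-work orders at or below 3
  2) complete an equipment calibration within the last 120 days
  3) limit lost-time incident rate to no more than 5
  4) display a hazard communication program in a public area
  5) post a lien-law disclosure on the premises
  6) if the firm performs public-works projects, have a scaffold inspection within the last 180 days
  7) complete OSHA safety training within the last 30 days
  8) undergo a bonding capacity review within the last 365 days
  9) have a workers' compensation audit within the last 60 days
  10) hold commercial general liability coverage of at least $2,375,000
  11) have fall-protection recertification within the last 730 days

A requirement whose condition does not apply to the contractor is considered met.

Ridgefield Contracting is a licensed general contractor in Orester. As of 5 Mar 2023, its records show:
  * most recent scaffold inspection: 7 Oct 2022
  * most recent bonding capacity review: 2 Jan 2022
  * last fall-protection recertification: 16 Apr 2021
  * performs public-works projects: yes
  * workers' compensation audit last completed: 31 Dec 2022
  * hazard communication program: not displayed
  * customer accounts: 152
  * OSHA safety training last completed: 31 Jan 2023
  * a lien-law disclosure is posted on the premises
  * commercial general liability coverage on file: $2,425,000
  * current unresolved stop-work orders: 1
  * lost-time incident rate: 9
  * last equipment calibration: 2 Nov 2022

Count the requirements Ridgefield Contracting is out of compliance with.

6

1. unresolved stop-work orders 1 ≤ 3 → met
2. equipment calibration 123 days ago vs limit 120 → not met
3. lost-time incident rate 9 > 5 → not met
4. hazard communication program absent → not met
5. lien-law disclosure present → met
6. condition 'performs public-works projects' holds; scaffold inspection 149 days ago vs limit 180 → met
7. OSHA safety training 33 days ago vs limit 30 → not met
8. bonding capacity review 427 days ago vs limit 365 → not met
9. workers' compensation audit 64 days ago vs limit 60 → not met
10. commercial general liability coverage $2,425,000 ≥ $2,375,000 → met
11. fall-protection recertification 688 days ago vs limit 730 → met
Not met: 6 of 11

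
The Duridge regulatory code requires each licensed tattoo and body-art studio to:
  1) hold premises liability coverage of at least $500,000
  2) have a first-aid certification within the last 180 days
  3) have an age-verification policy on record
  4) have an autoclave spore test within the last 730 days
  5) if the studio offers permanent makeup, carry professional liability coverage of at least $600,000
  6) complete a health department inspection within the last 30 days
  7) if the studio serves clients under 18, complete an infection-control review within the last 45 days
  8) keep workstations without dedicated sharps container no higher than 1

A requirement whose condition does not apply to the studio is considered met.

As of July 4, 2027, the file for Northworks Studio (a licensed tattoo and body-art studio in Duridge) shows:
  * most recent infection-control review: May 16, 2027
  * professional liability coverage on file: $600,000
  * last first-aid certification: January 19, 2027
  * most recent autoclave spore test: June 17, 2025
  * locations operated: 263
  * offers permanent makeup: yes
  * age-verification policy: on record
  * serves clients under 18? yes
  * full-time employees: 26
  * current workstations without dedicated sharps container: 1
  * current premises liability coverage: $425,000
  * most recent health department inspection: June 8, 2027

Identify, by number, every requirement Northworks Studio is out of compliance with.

1. premises liability coverage $425,000 < $500,000 → not met
2. first-aid certification 166 days ago vs limit 180 → met
3. age-verification policy present → met
4. autoclave spore test 747 days ago vs limit 730 → not met
5. condition 'offers permanent makeup' holds; professional liability coverage $600,000 ≥ $600,000 → met
6. health department inspection 26 days ago vs limit 30 → met
7. condition 'serves clients under 18' holds; infection-control review 49 days ago vs limit 45 → not met
8. workstations without dedicated sharps container 1 ≤ 1 → met
Not met: 1, 4, 7

1, 4, 7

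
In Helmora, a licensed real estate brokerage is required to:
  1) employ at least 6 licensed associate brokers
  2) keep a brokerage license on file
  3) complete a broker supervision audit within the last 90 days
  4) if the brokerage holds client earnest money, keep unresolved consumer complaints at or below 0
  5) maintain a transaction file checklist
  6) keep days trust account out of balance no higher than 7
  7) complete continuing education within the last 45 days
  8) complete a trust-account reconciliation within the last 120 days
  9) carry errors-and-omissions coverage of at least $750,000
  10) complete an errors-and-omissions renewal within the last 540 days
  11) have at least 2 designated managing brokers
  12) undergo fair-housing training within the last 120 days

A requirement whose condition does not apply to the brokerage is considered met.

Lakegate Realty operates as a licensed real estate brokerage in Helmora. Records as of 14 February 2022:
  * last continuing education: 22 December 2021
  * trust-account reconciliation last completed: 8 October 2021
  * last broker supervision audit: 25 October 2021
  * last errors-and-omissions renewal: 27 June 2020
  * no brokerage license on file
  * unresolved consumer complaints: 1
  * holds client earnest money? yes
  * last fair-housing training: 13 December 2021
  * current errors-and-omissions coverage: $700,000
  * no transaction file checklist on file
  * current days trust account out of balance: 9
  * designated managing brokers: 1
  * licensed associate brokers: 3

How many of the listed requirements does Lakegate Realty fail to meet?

11

1. licensed associate brokers 3 < 6 → not met
2. brokerage license absent → not met
3. broker supervision audit 112 days ago vs limit 90 → not met
4. condition 'holds client earnest money' holds; unresolved consumer complaints 1 > 0 → not met
5. transaction file checklist absent → not met
6. days trust account out of balance 9 > 7 → not met
7. continuing education 54 days ago vs limit 45 → not met
8. trust-account reconciliation 129 days ago vs limit 120 → not met
9. errors-and-omissions coverage $700,000 < $750,000 → not met
10. errors-and-omissions renewal 597 days ago vs limit 540 → not met
11. designated managing brokers 1 < 2 → not met
12. fair-housing training 63 days ago vs limit 120 → met
Not met: 11 of 12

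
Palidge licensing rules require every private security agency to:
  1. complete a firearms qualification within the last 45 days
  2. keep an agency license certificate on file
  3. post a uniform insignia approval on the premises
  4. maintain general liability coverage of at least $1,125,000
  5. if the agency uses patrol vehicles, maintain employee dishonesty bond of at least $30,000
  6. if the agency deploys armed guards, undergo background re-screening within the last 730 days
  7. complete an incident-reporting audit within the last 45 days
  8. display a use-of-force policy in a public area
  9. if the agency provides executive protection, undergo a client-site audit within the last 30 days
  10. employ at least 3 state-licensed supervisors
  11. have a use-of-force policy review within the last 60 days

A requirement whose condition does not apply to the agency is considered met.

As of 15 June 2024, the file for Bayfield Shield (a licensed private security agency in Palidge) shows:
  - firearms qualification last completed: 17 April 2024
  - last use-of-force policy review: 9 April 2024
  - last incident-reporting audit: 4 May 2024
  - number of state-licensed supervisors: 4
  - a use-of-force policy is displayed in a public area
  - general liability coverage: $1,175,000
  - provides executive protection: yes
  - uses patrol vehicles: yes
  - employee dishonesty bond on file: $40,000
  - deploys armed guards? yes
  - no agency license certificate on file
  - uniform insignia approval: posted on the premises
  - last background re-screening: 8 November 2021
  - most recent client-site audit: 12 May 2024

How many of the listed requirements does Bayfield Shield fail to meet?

1. firearms qualification 59 days ago vs limit 45 → not met
2. agency license certificate absent → not met
3. uniform insignia approval present → met
4. general liability coverage $1,175,000 ≥ $1,125,000 → met
5. condition 'uses patrol vehicles' holds; employee dishonesty bond $40,000 ≥ $30,000 → met
6. condition 'deploys armed guards' holds; background re-screening 950 days ago vs limit 730 → not met
7. incident-reporting audit 42 days ago vs limit 45 → met
8. use-of-force policy present → met
9. condition 'provides executive protection' holds; client-site audit 34 days ago vs limit 30 → not met
10. state-licensed supervisors 4 ≥ 3 → met
11. use-of-force policy review 67 days ago vs limit 60 → not met
Not met: 5 of 11

5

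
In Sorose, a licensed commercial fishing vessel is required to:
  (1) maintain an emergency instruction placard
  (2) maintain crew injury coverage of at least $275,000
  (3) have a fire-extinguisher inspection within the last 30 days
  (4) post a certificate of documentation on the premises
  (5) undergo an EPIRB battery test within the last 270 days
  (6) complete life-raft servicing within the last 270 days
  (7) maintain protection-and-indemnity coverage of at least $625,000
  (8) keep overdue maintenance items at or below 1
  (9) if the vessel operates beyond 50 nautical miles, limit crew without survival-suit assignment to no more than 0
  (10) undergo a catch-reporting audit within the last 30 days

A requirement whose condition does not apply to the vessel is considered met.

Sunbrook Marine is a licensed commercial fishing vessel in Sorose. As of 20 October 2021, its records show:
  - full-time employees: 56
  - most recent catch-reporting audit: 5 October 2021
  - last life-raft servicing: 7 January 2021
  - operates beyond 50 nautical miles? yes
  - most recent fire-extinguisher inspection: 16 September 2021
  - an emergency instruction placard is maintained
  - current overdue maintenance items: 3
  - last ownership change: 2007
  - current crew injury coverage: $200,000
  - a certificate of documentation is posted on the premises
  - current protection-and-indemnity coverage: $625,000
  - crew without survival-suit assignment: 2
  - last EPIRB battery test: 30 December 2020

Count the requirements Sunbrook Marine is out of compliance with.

6

1. emergency instruction placard present → met
2. crew injury coverage $200,000 < $275,000 → not met
3. fire-extinguisher inspection 34 days ago vs limit 30 → not met
4. certificate of documentation present → met
5. EPIRB battery test 294 days ago vs limit 270 → not met
6. life-raft servicing 286 days ago vs limit 270 → not met
7. protection-and-indemnity coverage $625,000 ≥ $625,000 → met
8. overdue maintenance items 3 > 1 → not met
9. condition 'operates beyond 50 nautical miles' holds; crew without survival-suit assignment 2 > 0 → not met
10. catch-reporting audit 15 days ago vs limit 30 → met
Not met: 6 of 10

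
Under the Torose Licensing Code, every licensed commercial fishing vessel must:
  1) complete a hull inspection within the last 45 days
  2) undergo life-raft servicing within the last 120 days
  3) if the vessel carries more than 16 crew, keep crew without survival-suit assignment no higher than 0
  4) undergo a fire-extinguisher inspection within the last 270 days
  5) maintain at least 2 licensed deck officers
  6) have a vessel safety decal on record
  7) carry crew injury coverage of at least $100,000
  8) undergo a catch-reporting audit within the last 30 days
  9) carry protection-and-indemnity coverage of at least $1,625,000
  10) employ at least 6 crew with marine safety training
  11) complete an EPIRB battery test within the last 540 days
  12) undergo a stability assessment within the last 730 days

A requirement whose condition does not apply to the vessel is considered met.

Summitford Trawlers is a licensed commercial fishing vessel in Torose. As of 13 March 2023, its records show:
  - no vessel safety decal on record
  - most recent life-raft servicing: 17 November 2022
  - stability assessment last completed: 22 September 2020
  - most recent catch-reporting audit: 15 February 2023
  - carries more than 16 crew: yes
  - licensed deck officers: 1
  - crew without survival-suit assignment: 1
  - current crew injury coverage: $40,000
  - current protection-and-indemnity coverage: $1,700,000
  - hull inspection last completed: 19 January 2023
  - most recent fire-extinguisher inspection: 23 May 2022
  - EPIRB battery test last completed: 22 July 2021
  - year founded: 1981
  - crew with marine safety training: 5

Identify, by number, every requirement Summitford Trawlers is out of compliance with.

1, 3, 4, 5, 6, 7, 10, 11, 12

1. hull inspection 53 days ago vs limit 45 → not met
2. life-raft servicing 116 days ago vs limit 120 → met
3. condition 'carries more than 16 crew' holds; crew without survival-suit assignment 1 > 0 → not met
4. fire-extinguisher inspection 294 days ago vs limit 270 → not met
5. licensed deck officers 1 < 2 → not met
6. vessel safety decal absent → not met
7. crew injury coverage $40,000 < $100,000 → not met
8. catch-reporting audit 26 days ago vs limit 30 → met
9. protection-and-indemnity coverage $1,700,000 ≥ $1,625,000 → met
10. crew with marine safety training 5 < 6 → not met
11. EPIRB battery test 599 days ago vs limit 540 → not met
12. stability assessment 902 days ago vs limit 730 → not met
Not met: 1, 3, 4, 5, 6, 7, 10, 11, 12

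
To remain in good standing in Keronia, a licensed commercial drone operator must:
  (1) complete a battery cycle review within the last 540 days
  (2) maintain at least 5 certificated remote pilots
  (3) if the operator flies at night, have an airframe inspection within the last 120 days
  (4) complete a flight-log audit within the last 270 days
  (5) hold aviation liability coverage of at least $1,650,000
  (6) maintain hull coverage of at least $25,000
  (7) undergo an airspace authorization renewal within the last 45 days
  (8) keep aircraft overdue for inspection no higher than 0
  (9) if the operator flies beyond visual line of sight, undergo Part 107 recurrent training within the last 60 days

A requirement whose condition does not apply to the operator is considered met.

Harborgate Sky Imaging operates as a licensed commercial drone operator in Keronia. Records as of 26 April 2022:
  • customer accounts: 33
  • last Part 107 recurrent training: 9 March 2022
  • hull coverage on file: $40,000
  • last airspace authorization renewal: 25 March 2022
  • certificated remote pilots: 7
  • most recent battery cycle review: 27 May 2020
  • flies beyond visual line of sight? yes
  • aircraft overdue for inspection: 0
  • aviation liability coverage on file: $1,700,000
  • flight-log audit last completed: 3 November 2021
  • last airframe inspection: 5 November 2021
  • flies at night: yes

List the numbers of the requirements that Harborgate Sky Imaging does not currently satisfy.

1, 3

1. battery cycle review 699 days ago vs limit 540 → not met
2. certificated remote pilots 7 ≥ 5 → met
3. condition 'flies at night' holds; airframe inspection 172 days ago vs limit 120 → not met
4. flight-log audit 174 days ago vs limit 270 → met
5. aviation liability coverage $1,700,000 ≥ $1,650,000 → met
6. hull coverage $40,000 ≥ $25,000 → met
7. airspace authorization renewal 32 days ago vs limit 45 → met
8. aircraft overdue for inspection 0 ≤ 0 → met
9. condition 'flies beyond visual line of sight' holds; Part 107 recurrent training 48 days ago vs limit 60 → met
Not met: 1, 3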